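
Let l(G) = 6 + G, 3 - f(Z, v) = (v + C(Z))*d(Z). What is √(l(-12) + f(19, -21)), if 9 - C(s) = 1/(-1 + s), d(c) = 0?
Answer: I*√3 ≈ 1.732*I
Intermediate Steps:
C(s) = 9 - 1/(-1 + s)
f(Z, v) = 3 (f(Z, v) = 3 - (v + (-10 + 9*Z)/(-1 + Z))*0 = 3 - 1*0 = 3 + 0 = 3)
√(l(-12) + f(19, -21)) = √((6 - 12) + 3) = √(-6 + 3) = √(-3) = I*√3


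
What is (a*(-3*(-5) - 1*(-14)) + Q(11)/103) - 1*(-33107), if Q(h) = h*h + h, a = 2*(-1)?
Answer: 3404179/103 ≈ 33050.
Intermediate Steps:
a = -2
Q(h) = h + h² (Q(h) = h² + h = h + h²)
(a*(-3*(-5) - 1*(-14)) + Q(11)/103) - 1*(-33107) = (-2*(-3*(-5) - 1*(-14)) + (11*(1 + 11))/103) - 1*(-33107) = (-2*(15 + 14) + (11*12)*(1/103)) + 33107 = (-2*29 + 132*(1/103)) + 33107 = (-58 + 132/103) + 33107 = -5842/103 + 33107 = 3404179/103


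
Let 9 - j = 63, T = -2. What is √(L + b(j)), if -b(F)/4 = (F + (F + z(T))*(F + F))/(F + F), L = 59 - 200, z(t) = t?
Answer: 9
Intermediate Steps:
L = -141
j = -54 (j = 9 - 1*63 = 9 - 63 = -54)
b(F) = -2*(F + 2*F*(-2 + F))/F (b(F) = -4*(F + (F - 2)*(F + F))/(F + F) = -4*(F + (-2 + F)*(2*F))/(2*F) = -4*(F + 2*F*(-2 + F))*1/(2*F) = -2*(F + 2*F*(-2 + F))/F)
√(L + b(j)) = √(-141 + (6 - 4*(-54))) = √(-141 + (6 + 216)) = √(-141 + 222) = √81 = 9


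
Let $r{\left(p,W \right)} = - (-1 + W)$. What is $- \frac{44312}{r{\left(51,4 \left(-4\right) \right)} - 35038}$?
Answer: $\frac{44312}{35021} \approx 1.2653$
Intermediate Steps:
$r{\left(p,W \right)} = 1 - W$
$- \frac{44312}{r{\left(51,4 \left(-4\right) \right)} - 35038} = - \frac{44312}{\left(1 - 4 \left(-4\right)\right) - 35038} = - \frac{44312}{\left(1 - -16\right) - 35038} = - \frac{44312}{\left(1 + 16\right) - 35038} = - \frac{44312}{17 - 35038} = - \frac{44312}{-35021} = \left(-44312\right) \left(- \frac{1}{35021}\right) = \frac{44312}{35021}$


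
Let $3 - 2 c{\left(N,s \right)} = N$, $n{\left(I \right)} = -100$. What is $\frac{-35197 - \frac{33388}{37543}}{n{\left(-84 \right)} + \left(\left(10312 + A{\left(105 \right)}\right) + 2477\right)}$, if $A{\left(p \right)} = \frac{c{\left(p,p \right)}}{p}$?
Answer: $- \frac{46250202565}{16672771214} \approx -2.774$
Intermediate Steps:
$c{\left(N,s \right)} = \frac{3}{2} - \frac{N}{2}$
$A{\left(p \right)} = \frac{\frac{3}{2} - \frac{p}{2}}{p}$
$\frac{-35197 - \frac{33388}{37543}}{n{\left(-84 \right)} + \left(\left(10312 + A{\left(105 \right)}\right) + 2477\right)} = \frac{-35197 - \frac{33388}{37543}}{-100 + \left(\left(10312 + \frac{3 - 105}{2 \cdot 105}\right) + 2477\right)} = \frac{-35197 - \frac{33388}{37543}}{-100 + \left(\left(10312 + \frac{1}{2} \cdot \frac{1}{105} \left(3 - 105\right)\right) + 2477\right)} = \frac{-35197 - \frac{33388}{37543}}{-100 + \left(\left(10312 + \frac{1}{2} \cdot \frac{1}{105} \left(-102\right)\right) + 2477\right)} = - \frac{1321434359}{37543 \left(-100 + \left(\left(10312 - \frac{17}{35}\right) + 2477\right)\right)} = - \frac{1321434359}{37543 \left(-100 + \left(\frac{360903}{35} + 2477\right)\right)} = - \frac{1321434359}{37543 \left(-100 + \frac{447598}{35}\right)} = - \frac{1321434359}{37543 \cdot \frac{444098}{35}} = \left(- \frac{1321434359}{37543}\right) \frac{35}{444098} = - \frac{46250202565}{16672771214}$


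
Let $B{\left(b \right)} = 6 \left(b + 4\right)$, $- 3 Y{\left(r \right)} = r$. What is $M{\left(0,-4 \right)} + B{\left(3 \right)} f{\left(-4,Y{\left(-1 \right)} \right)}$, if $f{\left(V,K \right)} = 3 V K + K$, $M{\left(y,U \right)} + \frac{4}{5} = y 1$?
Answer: $- \frac{774}{5} \approx -154.8$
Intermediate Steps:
$Y{\left(r \right)} = - \frac{r}{3}$
$M{\left(y,U \right)} = - \frac{4}{5} + y$ ($M{\left(y,U \right)} = - \frac{4}{5} + y 1 = - \frac{4}{5} + y$)
$f{\left(V,K \right)} = K + 3 K V$ ($f{\left(V,K \right)} = 3 K V + K = K + 3 K V$)
$B{\left(b \right)} = 24 + 6 b$ ($B{\left(b \right)} = 6 \left(4 + b\right) = 24 + 6 b$)
$M{\left(0,-4 \right)} + B{\left(3 \right)} f{\left(-4,Y{\left(-1 \right)} \right)} = \left(- \frac{4}{5} + 0\right) + \left(24 + 6 \cdot 3\right) \left(- \frac{1}{3}\right) \left(-1\right) \left(1 + 3 \left(-4\right)\right) = - \frac{4}{5} + \left(24 + 18\right) \frac{1 - 12}{3} = - \frac{4}{5} + 42 \cdot \frac{1}{3} \left(-11\right) = - \frac{4}{5} + 42 \left(- \frac{11}{3}\right) = - \frac{4}{5} - 154 = - \frac{774}{5}$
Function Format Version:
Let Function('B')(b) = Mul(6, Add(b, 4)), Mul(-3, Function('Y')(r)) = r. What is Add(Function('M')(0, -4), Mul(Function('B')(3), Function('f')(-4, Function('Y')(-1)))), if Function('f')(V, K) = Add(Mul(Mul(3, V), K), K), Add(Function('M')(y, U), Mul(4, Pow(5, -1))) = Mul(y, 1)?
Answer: Rational(-774, 5) ≈ -154.80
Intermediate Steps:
Function('Y')(r) = Mul(Rational(-1, 3), r)
Function('M')(y, U) = Add(Rational(-4, 5), y) (Function('M')(y, U) = Add(Rational(-4, 5), Mul(y, 1)) = Add(Rational(-4, 5), y))
Function('f')(V, K) = Add(K, Mul(3, K, V)) (Function('f')(V, K) = Add(Mul(3, K, V), K) = Add(K, Mul(3, K, V)))
Function('B')(b) = Add(24, Mul(6, b)) (Function('B')(b) = Mul(6, Add(4, b)) = Add(24, Mul(6, b)))
Add(Function('M')(0, -4), Mul(Function('B')(3), Function('f')(-4, Function('Y')(-1)))) = Add(Add(Rational(-4, 5), 0), Mul(Add(24, Mul(6, 3)), Mul(Mul(Rational(-1, 3), -1), Add(1, Mul(3, -4))))) = Add(Rational(-4, 5), Mul(Add(24, 18), Mul(Rational(1, 3), Add(1, -12)))) = Add(Rational(-4, 5), Mul(42, Mul(Rational(1, 3), -11))) = Add(Rational(-4, 5), Mul(42, Rational(-11, 3))) = Add(Rational(-4, 5), -154) = Rational(-774, 5)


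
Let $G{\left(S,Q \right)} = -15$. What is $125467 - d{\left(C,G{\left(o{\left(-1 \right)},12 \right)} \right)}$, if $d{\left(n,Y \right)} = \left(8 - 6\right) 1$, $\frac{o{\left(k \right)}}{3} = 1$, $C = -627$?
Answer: $125465$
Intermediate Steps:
$o{\left(k \right)} = 3$ ($o{\left(k \right)} = 3 \cdot 1 = 3$)
$d{\left(n,Y \right)} = 2$ ($d{\left(n,Y \right)} = 2 \cdot 1 = 2$)
$125467 - d{\left(C,G{\left(o{\left(-1 \right)},12 \right)} \right)} = 125467 - 2 = 125465$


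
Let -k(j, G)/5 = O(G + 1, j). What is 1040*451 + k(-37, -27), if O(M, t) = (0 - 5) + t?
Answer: 469250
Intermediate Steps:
O(M, t) = -5 + t
k(j, G) = 25 - 5*j (k(j, G) = -5*(-5 + j) = 25 - 5*j)
1040*451 + k(-37, -27) = 1040*451 + (25 - 5*(-37)) = 469040 + (25 + 185) = 469040 + 210 = 469250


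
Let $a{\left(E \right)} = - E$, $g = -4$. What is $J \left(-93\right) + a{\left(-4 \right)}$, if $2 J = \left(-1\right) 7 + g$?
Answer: $\frac{1031}{2} \approx 515.5$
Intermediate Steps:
$J = - \frac{11}{2}$ ($J = \frac{\left(-1\right) 7 - 4}{2} = \frac{-7 - 4}{2} = \frac{1}{2} \left(-11\right) = - \frac{11}{2} \approx -5.5$)
$J \left(-93\right) + a{\left(-4 \right)} = \left(- \frac{11}{2}\right) \left(-93\right) - -4 = \frac{1023}{2} + 4 = \frac{1031}{2}$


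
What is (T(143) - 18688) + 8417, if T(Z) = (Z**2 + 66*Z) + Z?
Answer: 19759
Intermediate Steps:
T(Z) = Z**2 + 67*Z
(T(143) - 18688) + 8417 = (143*(67 + 143) - 18688) + 8417 = (143*210 - 18688) + 8417 = (30030 - 18688) + 8417 = 11342 + 8417 = 19759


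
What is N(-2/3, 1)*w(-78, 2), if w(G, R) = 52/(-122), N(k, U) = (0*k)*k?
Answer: 0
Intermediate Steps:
N(k, U) = 0 (N(k, U) = 0*k = 0)
w(G, R) = -26/61 (w(G, R) = 52*(-1/122) = -26/61)
N(-2/3, 1)*w(-78, 2) = 0*(-26/61) = 0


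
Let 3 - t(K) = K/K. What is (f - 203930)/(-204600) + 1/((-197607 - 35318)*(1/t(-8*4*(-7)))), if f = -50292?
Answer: 107662273/86648100 ≈ 1.2425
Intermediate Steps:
t(K) = 2 (t(K) = 3 - K/K = 3 - 1*1 = 3 - 1 = 2)
(f - 203930)/(-204600) + 1/((-197607 - 35318)*(1/t(-8*4*(-7)))) = (-50292 - 203930)/(-204600) + 1/((-197607 - 35318)*(1/2)) = -254222*(-1/204600) + 1/((-232925)*(1/2)) = 127111/102300 - 1/232925*2 = 127111/102300 - 2/232925 = 107662273/86648100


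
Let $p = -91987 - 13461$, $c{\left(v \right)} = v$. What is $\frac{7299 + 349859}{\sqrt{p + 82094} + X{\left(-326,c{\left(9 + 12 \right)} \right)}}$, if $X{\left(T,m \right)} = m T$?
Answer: $- \frac{28431438}{545245} - \frac{4153 i \sqrt{23354}}{545245} \approx -52.144 - 1.164 i$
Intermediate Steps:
$p = -105448$ ($p = -91987 - 13461 = -105448$)
$X{\left(T,m \right)} = T m$
$\frac{7299 + 349859}{\sqrt{p + 82094} + X{\left(-326,c{\left(9 + 12 \right)} \right)}} = \frac{7299 + 349859}{\sqrt{-105448 + 82094} - 326 \left(9 + 12\right)} = \frac{357158}{\sqrt{-23354} - 6846} = \frac{357158}{i \sqrt{23354} - 6846} = \frac{357158}{-6846 + i \sqrt{23354}}$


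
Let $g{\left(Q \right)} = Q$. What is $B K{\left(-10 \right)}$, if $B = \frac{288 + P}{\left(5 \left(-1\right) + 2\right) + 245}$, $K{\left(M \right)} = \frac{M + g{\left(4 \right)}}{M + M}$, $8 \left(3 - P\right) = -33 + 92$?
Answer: $\frac{6807}{19360} \approx 0.3516$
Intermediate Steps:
$P = - \frac{35}{8}$ ($P = 3 - \frac{-33 + 92}{8} = 3 - \frac{59}{8} = - \frac{35}{8} \approx -4.375$)
$K{\left(M \right)} = \frac{4 + M}{2 M}$ ($K{\left(M \right)} = \frac{M + 4}{M + M} = \frac{4 + M}{2 M}$)
$B = \frac{2269}{1936}$ ($B = \frac{288 - \frac{35}{8}}{\left(5 \left(-1\right) + 2\right) + 245} = \frac{2269}{8 \left(\left(-5 + 2\right) + 245\right)} = \frac{2269}{8 \left(-3 + 245\right)} = \frac{2269}{8 \cdot 242} = \frac{2269}{8} \cdot \frac{1}{242} = \frac{2269}{1936} \approx 1.172$)
$B K{\left(-10 \right)} = \frac{2269 \frac{4 - 10}{2 \left(-10\right)}}{1936} = \frac{2269 \cdot \frac{1}{2} \left(- \frac{1}{10}\right) \left(-6\right)}{1936} = \frac{2269}{1936} \cdot \frac{3}{10} = \frac{6807}{19360}$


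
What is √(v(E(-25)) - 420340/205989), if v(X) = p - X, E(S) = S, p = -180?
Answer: I*√6663462975015/205989 ≈ 12.532*I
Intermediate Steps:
v(X) = -180 - X
√(v(E(-25)) - 420340/205989) = √((-180 - 1*(-25)) - 420340/205989) = √((-180 + 25) - 420340*1/205989) = √(-155 - 420340/205989) = √(-32348635/205989) = I*√6663462975015/205989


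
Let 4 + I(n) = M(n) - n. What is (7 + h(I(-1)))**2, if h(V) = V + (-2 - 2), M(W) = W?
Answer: 1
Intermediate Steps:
I(n) = -4 (I(n) = -4 + (n - n) = -4 + 0 = -4)
h(V) = -4 + V (h(V) = V - 4 = -4 + V)
(7 + h(I(-1)))**2 = (7 + (-4 - 4))**2 = (7 - 8)**2 = (-1)**2 = 1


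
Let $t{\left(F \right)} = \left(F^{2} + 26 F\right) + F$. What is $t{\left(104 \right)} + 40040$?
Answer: $53664$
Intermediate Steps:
$t{\left(F \right)} = F^{2} + 27 F$
$t{\left(104 \right)} + 40040 = 104 \left(27 + 104\right) + 40040 = 104 \cdot 131 + 40040 = 13624 + 40040 = 53664$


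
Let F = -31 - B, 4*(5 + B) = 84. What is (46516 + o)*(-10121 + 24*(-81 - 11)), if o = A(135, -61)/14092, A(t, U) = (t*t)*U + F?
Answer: -2016998817325/3523 ≈ -5.7252e+8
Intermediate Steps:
B = 16 (B = -5 + (1/4)*84 = -5 + 21 = 16)
F = -47 (F = -31 - 1*16 = -31 - 16 = -47)
A(t, U) = -47 + U*t**2 (A(t, U) = (t*t)*U - 47 = t**2*U - 47 = U*t**2 - 47 = -47 + U*t**2)
o = -277943/3523 (o = (-47 - 61*135**2)/14092 = (-47 - 61*18225)*(1/14092) = (-47 - 1111725)*(1/14092) = -1111772*1/14092 = -277943/3523 ≈ -78.894)
(46516 + o)*(-10121 + 24*(-81 - 11)) = (46516 - 277943/3523)*(-10121 + 24*(-81 - 11)) = 163597925*(-10121 + 24*(-92))/3523 = 163597925*(-10121 - 2208)/3523 = (163597925/3523)*(-12329) = -2016998817325/3523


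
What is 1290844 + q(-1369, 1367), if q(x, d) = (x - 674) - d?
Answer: 1287434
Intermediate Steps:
q(x, d) = -674 + x - d (q(x, d) = (-674 + x) - d = -674 + x - d)
1290844 + q(-1369, 1367) = 1290844 + (-674 - 1369 - 1*1367) = 1290844 + (-674 - 1369 - 1367) = 1290844 - 3410 = 1287434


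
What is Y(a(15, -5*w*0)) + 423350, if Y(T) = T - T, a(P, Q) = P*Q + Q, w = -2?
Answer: 423350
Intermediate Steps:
a(P, Q) = Q + P*Q
Y(T) = 0
Y(a(15, -5*w*0)) + 423350 = 0 + 423350 = 423350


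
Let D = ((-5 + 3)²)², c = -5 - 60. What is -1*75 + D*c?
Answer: -1115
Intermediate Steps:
c = -65
D = 16 (D = ((-2)²)² = 4² = 16)
-1*75 + D*c = -1*75 + 16*(-65) = -75 - 1040 = -1115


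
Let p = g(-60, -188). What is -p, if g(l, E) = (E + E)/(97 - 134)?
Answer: -376/37 ≈ -10.162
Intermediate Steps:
g(l, E) = -2*E/37 (g(l, E) = (2*E)/(-37) = (2*E)*(-1/37) = -2*E/37)
p = 376/37 (p = -2/37*(-188) = 376/37 ≈ 10.162)
-p = -1*376/37 = -376/37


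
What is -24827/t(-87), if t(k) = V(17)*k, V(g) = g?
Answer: 24827/1479 ≈ 16.786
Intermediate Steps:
t(k) = 17*k
-24827/t(-87) = -24827/(17*(-87)) = -24827/(-1479) = -24827*(-1/1479) = 24827/1479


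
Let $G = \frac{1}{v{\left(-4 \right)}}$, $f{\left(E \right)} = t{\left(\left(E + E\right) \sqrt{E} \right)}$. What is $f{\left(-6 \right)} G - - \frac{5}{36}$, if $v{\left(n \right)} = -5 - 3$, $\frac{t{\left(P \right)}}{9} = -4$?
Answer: $\frac{167}{36} \approx 4.6389$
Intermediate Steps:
$t{\left(P \right)} = -36$ ($t{\left(P \right)} = 9 \left(-4\right) = -36$)
$f{\left(E \right)} = -36$
$v{\left(n \right)} = -8$ ($v{\left(n \right)} = -5 - 3 = -8$)
$G = - \frac{1}{8}$ ($G = \frac{1}{-8} = - \frac{1}{8} \approx -0.125$)
$f{\left(-6 \right)} G - - \frac{5}{36} = \left(-36\right) \left(- \frac{1}{8}\right) - - \frac{5}{36} = \frac{9}{2} - - \frac{5}{36} = \frac{9}{2} + \left(\frac{1}{18} + \frac{1}{12}\right) = \frac{9}{2} + \frac{5}{36} = \frac{167}{36}$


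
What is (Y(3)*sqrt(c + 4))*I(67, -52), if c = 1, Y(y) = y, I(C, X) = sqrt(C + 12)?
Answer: 3*sqrt(395) ≈ 59.624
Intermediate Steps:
I(C, X) = sqrt(12 + C)
(Y(3)*sqrt(c + 4))*I(67, -52) = (3*sqrt(1 + 4))*sqrt(12 + 67) = (3*sqrt(5))*sqrt(79) = 3*sqrt(395)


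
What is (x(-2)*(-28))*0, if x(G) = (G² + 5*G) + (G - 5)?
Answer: 0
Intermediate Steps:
x(G) = -5 + G² + 6*G (x(G) = (G² + 5*G) + (-5 + G) = -5 + G² + 6*G)
(x(-2)*(-28))*0 = ((-5 + (-2)² + 6*(-2))*(-28))*0 = ((-5 + 4 - 12)*(-28))*0 = -13*(-28)*0 = 364*0 = 0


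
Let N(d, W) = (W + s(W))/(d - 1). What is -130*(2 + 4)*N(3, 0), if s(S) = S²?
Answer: 0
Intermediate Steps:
N(d, W) = (W + W²)/(-1 + d) (N(d, W) = (W + W²)/(d - 1) = (W + W²)/(-1 + d))
-130*(2 + 4)*N(3, 0) = -130*(2 + 4)*0*(1 + 0)/(-1 + 3) = -780*0*1/2 = -780*0*(½)*1 = -780*0 = -130*0 = 0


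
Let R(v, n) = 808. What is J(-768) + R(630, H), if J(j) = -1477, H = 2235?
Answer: -669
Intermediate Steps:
J(-768) + R(630, H) = -1477 + 808 = -669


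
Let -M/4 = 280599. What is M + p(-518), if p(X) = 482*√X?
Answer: -1122396 + 482*I*√518 ≈ -1.1224e+6 + 10970.0*I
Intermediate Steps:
M = -1122396 (M = -4*280599 = -1122396)
M + p(-518) = -1122396 + 482*√(-518) = -1122396 + 482*(I*√518) = -1122396 + 482*I*√518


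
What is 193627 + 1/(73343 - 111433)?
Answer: 7375252429/38090 ≈ 1.9363e+5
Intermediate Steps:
193627 + 1/(73343 - 111433) = 193627 + 1/(-38090) = 193627 - 1/38090 = 7375252429/38090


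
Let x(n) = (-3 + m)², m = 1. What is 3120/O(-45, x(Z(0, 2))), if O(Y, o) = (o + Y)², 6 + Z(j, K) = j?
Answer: 3120/1681 ≈ 1.8560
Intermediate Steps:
Z(j, K) = -6 + j
x(n) = 4 (x(n) = (-3 + 1)² = (-2)² = 4)
O(Y, o) = (Y + o)²
3120/O(-45, x(Z(0, 2))) = 3120/((-45 + 4)²) = 3120/((-41)²) = 3120/1681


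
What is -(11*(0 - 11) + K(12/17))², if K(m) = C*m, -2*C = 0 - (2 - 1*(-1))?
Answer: -4157521/289 ≈ -14386.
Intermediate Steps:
C = 3/2 (C = -(0 - (2 - 1*(-1)))/2 = -(0 - (2 + 1))/2 = -(0 - 1*3)/2 = -(0 - 3)/2 = -½*(-3) = 3/2 ≈ 1.5000)
K(m) = 3*m/2
-(11*(0 - 11) + K(12/17))² = -(11*(0 - 11) + 3*(12/17)/2)² = -(11*(-11) + 3*(12*(1/17))/2)² = -(-121 + (3/2)*(12/17))² = -(-121 + 18/17)² = -(-2039/17)² = -1*4157521/289 = -4157521/289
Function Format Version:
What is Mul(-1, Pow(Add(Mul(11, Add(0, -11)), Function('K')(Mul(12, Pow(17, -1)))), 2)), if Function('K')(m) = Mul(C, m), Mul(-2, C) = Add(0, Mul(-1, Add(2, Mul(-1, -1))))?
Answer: Rational(-4157521, 289) ≈ -14386.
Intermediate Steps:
C = Rational(3, 2) (C = Mul(Rational(-1, 2), Add(0, Mul(-1, Add(2, Mul(-1, -1))))) = Mul(Rational(-1, 2), Add(0, Mul(-1, Add(2, 1)))) = Mul(Rational(-1, 2), Add(0, Mul(-1, 3))) = Mul(Rational(-1, 2), Add(0, -3)) = Mul(Rational(-1, 2), -3) = Rational(3, 2) ≈ 1.5000)
Function('K')(m) = Mul(Rational(3, 2), m)
Mul(-1, Pow(Add(Mul(11, Add(0, -11)), Function('K')(Mul(12, Pow(17, -1)))), 2)) = Mul(-1, Pow(Add(Mul(11, Add(0, -11)), Mul(Rational(3, 2), Mul(12, Pow(17, -1)))), 2)) = Mul(-1, Pow(Add(Mul(11, -11), Mul(Rational(3, 2), Mul(12, Rational(1, 17)))), 2)) = Mul(-1, Pow(Add(-121, Mul(Rational(3, 2), Rational(12, 17))), 2)) = Mul(-1, Pow(Add(-121, Rational(18, 17)), 2)) = Mul(-1, Pow(Rational(-2039, 17), 2)) = Mul(-1, Rational(4157521, 289)) = Rational(-4157521, 289)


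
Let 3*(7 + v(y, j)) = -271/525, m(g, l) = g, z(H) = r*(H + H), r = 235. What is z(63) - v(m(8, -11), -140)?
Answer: 46647046/1575 ≈ 29617.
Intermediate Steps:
z(H) = 470*H (z(H) = 235*(H + H) = 235*(2*H) = 470*H)
v(y, j) = -11296/1575 (v(y, j) = -7 + (-271/525)/3 = -7 + (-271*1/525)/3 = -7 + (⅓)*(-271/525) = -7 - 271/1575 = -11296/1575)
z(63) - v(m(8, -11), -140) = 470*63 - 1*(-11296/1575) = 29610 + 11296/1575 = 46647046/1575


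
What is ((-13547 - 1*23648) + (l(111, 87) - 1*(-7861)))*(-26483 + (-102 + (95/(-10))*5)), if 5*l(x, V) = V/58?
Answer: 3124919061/4 ≈ 7.8123e+8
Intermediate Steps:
l(x, V) = V/290 (l(x, V) = (V/58)/5 = V/290)
((-13547 - 1*23648) + (l(111, 87) - 1*(-7861)))*(-26483 + (-102 + (95/(-10))*5)) = ((-13547 - 1*23648) + ((1/290)*87 - 1*(-7861)))*(-26483 + (-102 + (95/(-10))*5)) = ((-13547 - 23648) + (3/10 + 7861))*(-26483 + (-102 + (95*(-1/10))*5)) = (-37195 + 78613/10)*(-26483 + (-102 - 19/2*5)) = -293337*(-26483 + (-102 - 95/2))/10 = -293337*(-26483 - 299/2)/10 = -293337/10*(-53265/2) = 3124919061/4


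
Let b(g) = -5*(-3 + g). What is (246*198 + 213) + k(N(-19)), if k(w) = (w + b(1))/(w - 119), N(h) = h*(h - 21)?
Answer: 31359131/641 ≈ 48922.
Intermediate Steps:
b(g) = 15 - 5*g
N(h) = h*(-21 + h)
k(w) = (10 + w)/(-119 + w) (k(w) = (w + (15 - 5*1))/(w - 119) = (w + (15 - 5))/(-119 + w) = (w + 10)/(-119 + w) = (10 + w)/(-119 + w))
(246*198 + 213) + k(N(-19)) = (246*198 + 213) + (10 - 19*(-21 - 19))/(-119 - 19*(-21 - 19)) = (48708 + 213) + (10 - 19*(-40))/(-119 - 19*(-40)) = 48921 + (10 + 760)/(-119 + 760) = 48921 + 770/641 = 31359131/641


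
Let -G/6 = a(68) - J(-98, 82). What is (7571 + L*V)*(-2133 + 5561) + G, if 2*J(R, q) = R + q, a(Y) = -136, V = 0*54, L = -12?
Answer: 25954156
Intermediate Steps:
V = 0
J(R, q) = R/2 + q/2 (J(R, q) = (R + q)/2 = R/2 + q/2)
G = 768 (G = -6*(-136 - ((½)*(-98) + (½)*82)) = -6*(-136 - (-49 + 41)) = -6*(-136 - 1*(-8)) = -6*(-136 + 8) = -6*(-128) = 768)
(7571 + L*V)*(-2133 + 5561) + G = (7571 - 12*0)*(-2133 + 5561) + 768 = (7571 + 0)*3428 + 768 = 7571*3428 + 768 = 25953388 + 768 = 25954156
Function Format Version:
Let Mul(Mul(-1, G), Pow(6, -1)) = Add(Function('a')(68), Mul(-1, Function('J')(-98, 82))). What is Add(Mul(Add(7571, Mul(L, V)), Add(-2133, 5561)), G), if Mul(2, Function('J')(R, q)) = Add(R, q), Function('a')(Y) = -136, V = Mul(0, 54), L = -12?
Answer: 25954156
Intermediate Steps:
V = 0
Function('J')(R, q) = Add(Mul(Rational(1, 2), R), Mul(Rational(1, 2), q)) (Function('J')(R, q) = Mul(Rational(1, 2), Add(R, q)) = Add(Mul(Rational(1, 2), R), Mul(Rational(1, 2), q)))
G = 768 (G = Mul(-6, Add(-136, Mul(-1, Add(Mul(Rational(1, 2), -98), Mul(Rational(1, 2), 82))))) = Mul(-6, Add(-136, Mul(-1, Add(-49, 41)))) = Mul(-6, Add(-136, Mul(-1, -8))) = Mul(-6, Add(-136, 8)) = Mul(-6, -128) = 768)
Add(Mul(Add(7571, Mul(L, V)), Add(-2133, 5561)), G) = Add(Mul(Add(7571, Mul(-12, 0)), Add(-2133, 5561)), 768) = Add(Mul(Add(7571, 0), 3428), 768) = Add(Mul(7571, 3428), 768) = Add(25953388, 768) = 25954156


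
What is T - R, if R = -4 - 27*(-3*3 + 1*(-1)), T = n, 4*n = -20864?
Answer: -5482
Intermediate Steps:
n = -5216 (n = (¼)*(-20864) = -5216)
T = -5216
R = 266 (R = -4 - 27*(-9 - 1) = -4 - 27*(-10) = -4 + 270 = 266)
T - R = -5216 - 1*266 = -5216 - 266 = -5482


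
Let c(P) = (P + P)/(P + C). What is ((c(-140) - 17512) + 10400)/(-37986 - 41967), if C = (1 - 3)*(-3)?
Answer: 158788/1785617 ≈ 0.088926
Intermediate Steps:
C = 6 (C = -2*(-3) = 6)
c(P) = 2*P/(6 + P) (c(P) = (P + P)/(P + 6) = (2*P)/(6 + P) = 2*P/(6 + P))
((c(-140) - 17512) + 10400)/(-37986 - 41967) = ((2*(-140)/(6 - 140) - 17512) + 10400)/(-37986 - 41967) = ((2*(-140)/(-134) - 17512) + 10400)/(-79953) = ((2*(-140)*(-1/134) - 17512) + 10400)*(-1/79953) = ((140/67 - 17512) + 10400)*(-1/79953) = (-1173164/67 + 10400)*(-1/79953) = -476364/67*(-1/79953) = 158788/1785617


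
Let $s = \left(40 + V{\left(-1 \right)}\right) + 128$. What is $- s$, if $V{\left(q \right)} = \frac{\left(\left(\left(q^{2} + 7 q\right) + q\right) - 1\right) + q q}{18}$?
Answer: $- \frac{3017}{18} \approx -167.61$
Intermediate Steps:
$V{\left(q \right)} = - \frac{1}{18} + \frac{q^{2}}{9} + \frac{4 q}{9}$ ($V{\left(q \right)} = \left(\left(\left(q^{2} + 8 q\right) - 1\right) + q^{2}\right) \frac{1}{18} = \left(\left(-1 + q^{2} + 8 q\right) + q^{2}\right) \frac{1}{18} = \left(-1 + 2 q^{2} + 8 q\right) \frac{1}{18} = - \frac{1}{18} + \frac{q^{2}}{9} + \frac{4 q}{9}$)
$s = \frac{3017}{18}$ ($s = \left(40 + \left(- \frac{1}{18} + \frac{\left(-1\right)^{2}}{9} + \frac{4}{9} \left(-1\right)\right)\right) + 128 = \left(40 - \frac{7}{18}\right) + 128 = \frac{713}{18} + 128 = \frac{3017}{18} \approx 167.61$)
$- s = \left(-1\right) \frac{3017}{18} = - \frac{3017}{18}$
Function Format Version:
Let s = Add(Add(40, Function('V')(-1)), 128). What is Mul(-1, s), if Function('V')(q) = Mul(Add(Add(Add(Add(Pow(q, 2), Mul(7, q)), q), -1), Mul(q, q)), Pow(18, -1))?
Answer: Rational(-3017, 18) ≈ -167.61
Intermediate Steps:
Function('V')(q) = Add(Rational(-1, 18), Mul(Rational(1, 9), Pow(q, 2)), Mul(Rational(4, 9), q)) (Function('V')(q) = Mul(Add(Add(Add(Pow(q, 2), Mul(8, q)), -1), Pow(q, 2)), Rational(1, 18)) = Mul(Add(Add(-1, Pow(q, 2), Mul(8, q)), Pow(q, 2)), Rational(1, 18)) = Mul(Add(-1, Mul(2, Pow(q, 2)), Mul(8, q)), Rational(1, 18)) = Add(Rational(-1, 18), Mul(Rational(1, 9), Pow(q, 2)), Mul(Rational(4, 9), q)))
s = Rational(3017, 18) (s = Add(Add(40, Add(Rational(-1, 18), Mul(Rational(1, 9), Pow(-1, 2)), Mul(Rational(4, 9), -1))), 128) = Add(Add(40, Add(Rational(-1, 18), Mul(Rational(1, 9), 1), Rational(-4, 9))), 128) = Add(Add(40, Add(Rational(-1, 18), Rational(1, 9), Rational(-4, 9))), 128) = Add(Add(40, Rational(-7, 18)), 128) = Add(Rational(713, 18), 128) = Rational(3017, 18) ≈ 167.61)
Mul(-1, s) = Mul(-1, Rational(3017, 18)) = Rational(-3017, 18)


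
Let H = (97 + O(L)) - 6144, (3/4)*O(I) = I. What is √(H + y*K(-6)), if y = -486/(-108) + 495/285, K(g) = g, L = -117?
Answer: 2*I*√563198/19 ≈ 78.996*I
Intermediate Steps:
O(I) = 4*I/3
H = -6203 (H = (97 + (4/3)*(-117)) - 6144 = (97 - 156) - 6144 = -59 - 6144 = -6203)
y = 237/38 (y = -486*(-1/108) + 495*(1/285) = 9/2 + 33/19 = 237/38 ≈ 6.2368)
√(H + y*K(-6)) = √(-6203 + (237/38)*(-6)) = √(-6203 - 711/19) = √(-118568/19) = 2*I*√563198/19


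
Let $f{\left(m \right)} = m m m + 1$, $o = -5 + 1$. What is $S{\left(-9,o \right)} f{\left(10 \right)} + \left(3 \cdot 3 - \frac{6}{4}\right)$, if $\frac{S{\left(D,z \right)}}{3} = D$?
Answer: $- \frac{54039}{2} \approx -27020.0$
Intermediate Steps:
$o = -4$
$S{\left(D,z \right)} = 3 D$
$f{\left(m \right)} = 1 + m^{3}$ ($f{\left(m \right)} = m^{2} m + 1 = m^{3} + 1 = 1 + m^{3}$)
$S{\left(-9,o \right)} f{\left(10 \right)} + \left(3 \cdot 3 - \frac{6}{4}\right) = 3 \left(-9\right) \left(1 + 10^{3}\right) + \left(3 \cdot 3 - \frac{6}{4}\right) = - 27 \left(1 + 1000\right) + \left(9 - \frac{3}{2}\right) = \left(-27\right) 1001 + \left(9 - \frac{3}{2}\right) = -27027 + \frac{15}{2} = - \frac{54039}{2}$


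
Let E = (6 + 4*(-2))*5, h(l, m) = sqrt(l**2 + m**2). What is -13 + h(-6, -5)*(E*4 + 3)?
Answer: -13 - 37*sqrt(61) ≈ -301.98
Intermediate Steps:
E = -10 (E = (6 - 8)*5 = -2*5 = -10)
-13 + h(-6, -5)*(E*4 + 3) = -13 + sqrt((-6)**2 + (-5)**2)*(-10*4 + 3) = -13 + sqrt(36 + 25)*(-40 + 3) = -13 + sqrt(61)*(-37) = -13 - 37*sqrt(61)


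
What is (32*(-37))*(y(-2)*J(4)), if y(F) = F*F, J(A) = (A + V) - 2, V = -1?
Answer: -4736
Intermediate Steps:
J(A) = -3 + A (J(A) = (A - 1) - 2 = (-1 + A) - 2 = -3 + A)
y(F) = F²
(32*(-37))*(y(-2)*J(4)) = (32*(-37))*((-2)²*(-3 + 4)) = -4736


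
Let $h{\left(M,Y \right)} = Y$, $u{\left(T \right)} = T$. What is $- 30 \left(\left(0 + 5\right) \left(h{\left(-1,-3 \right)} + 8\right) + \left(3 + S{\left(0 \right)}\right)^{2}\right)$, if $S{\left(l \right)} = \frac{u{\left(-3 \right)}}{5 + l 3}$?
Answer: $- \frac{4614}{5} \approx -922.8$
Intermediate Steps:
$S{\left(l \right)} = - \frac{3}{5 + 3 l}$ ($S{\left(l \right)} = - \frac{3}{5 + l 3} = - \frac{3}{5 + 3 l}$)
$- 30 \left(\left(0 + 5\right) \left(h{\left(-1,-3 \right)} + 8\right) + \left(3 + S{\left(0 \right)}\right)^{2}\right) = - 30 \left(\left(0 + 5\right) \left(-3 + 8\right) + \left(3 - \frac{3}{5 + 3 \cdot 0}\right)^{2}\right) = - 30 \left(5 \cdot 5 + \left(3 - \frac{3}{5 + 0}\right)^{2}\right) = - 30 \left(25 + \left(3 - \frac{3}{5}\right)^{2}\right) = - 30 \left(25 + \left(\frac{12}{5}\right)^{2}\right) = - 30 \left(25 + \frac{144}{25}\right) = \left(-30\right) \frac{769}{25} = - \frac{4614}{5}$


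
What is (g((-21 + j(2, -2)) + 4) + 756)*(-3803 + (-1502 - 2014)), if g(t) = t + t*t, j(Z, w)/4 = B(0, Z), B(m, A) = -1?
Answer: -8607144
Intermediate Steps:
j(Z, w) = -4 (j(Z, w) = 4*(-1) = -4)
g(t) = t + t²
(g((-21 + j(2, -2)) + 4) + 756)*(-3803 + (-1502 - 2014)) = (((-21 - 4) + 4)*(1 + ((-21 - 4) + 4)) + 756)*(-3803 + (-1502 - 2014)) = ((-25 + 4)*(1 + (-25 + 4)) + 756)*(-3803 - 3516) = (-21*(1 - 21) + 756)*(-7319) = (-21*(-20) + 756)*(-7319) = (420 + 756)*(-7319) = 1176*(-7319) = -8607144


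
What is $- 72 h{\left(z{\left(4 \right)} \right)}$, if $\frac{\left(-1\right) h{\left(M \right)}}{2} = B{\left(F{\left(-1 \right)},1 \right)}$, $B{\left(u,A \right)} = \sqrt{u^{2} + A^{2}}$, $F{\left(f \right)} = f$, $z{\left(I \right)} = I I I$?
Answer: $144 \sqrt{2} \approx 203.65$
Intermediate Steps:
$z{\left(I \right)} = I^{3}$ ($z{\left(I \right)} = I^{2} I = I^{3}$)
$B{\left(u,A \right)} = \sqrt{A^{2} + u^{2}}$
$h{\left(M \right)} = - 2 \sqrt{2}$ ($h{\left(M \right)} = - 2 \sqrt{1^{2} + \left(-1\right)^{2}} = - 2 \sqrt{1 + 1} = - 2 \sqrt{2}$)
$- 72 h{\left(z{\left(4 \right)} \right)} = - 72 \left(- 2 \sqrt{2}\right) = 144 \sqrt{2}$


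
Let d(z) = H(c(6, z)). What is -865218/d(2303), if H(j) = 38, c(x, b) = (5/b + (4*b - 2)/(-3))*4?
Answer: -432609/19 ≈ -22769.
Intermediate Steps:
c(x, b) = 8/3 + 20/b - 16*b/3 (c(x, b) = (5/b + (-2 + 4*b)*(-1/3))*4 = (5/b + (2/3 - 4*b/3))*4 = (2/3 + 5/b - 4*b/3)*4 = 8/3 + 20/b - 16*b/3)
d(z) = 38
-865218/d(2303) = -865218/38 = -865218*1/38 = -432609/19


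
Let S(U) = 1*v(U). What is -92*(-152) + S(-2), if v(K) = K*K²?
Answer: 13976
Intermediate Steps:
v(K) = K³
S(U) = U³ (S(U) = 1*U³ = U³)
-92*(-152) + S(-2) = -92*(-152) + (-2)³ = 13984 - 8 = 13976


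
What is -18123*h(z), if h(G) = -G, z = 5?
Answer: 90615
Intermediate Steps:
-18123*h(z) = -(-18123)*5 = -18123*(-5) = 90615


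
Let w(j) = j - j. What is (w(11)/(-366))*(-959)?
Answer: 0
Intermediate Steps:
w(j) = 0
(w(11)/(-366))*(-959) = (0/(-366))*(-959) = (0*(-1/366))*(-959) = 0*(-959) = 0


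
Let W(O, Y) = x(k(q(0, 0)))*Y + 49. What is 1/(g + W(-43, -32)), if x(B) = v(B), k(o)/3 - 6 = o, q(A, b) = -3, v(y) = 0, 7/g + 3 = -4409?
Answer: 4412/216181 ≈ 0.020409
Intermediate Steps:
g = -7/4412 (g = 7/(-3 - 4409) = 7/(-4412) = 7*(-1/4412) = -7/4412 ≈ -0.0015866)
k(o) = 18 + 3*o
x(B) = 0
W(O, Y) = 49 (W(O, Y) = 0*Y + 49 = 0 + 49 = 49)
1/(g + W(-43, -32)) = 1/(-7/4412 + 49) = 1/(216181/4412) = 4412/216181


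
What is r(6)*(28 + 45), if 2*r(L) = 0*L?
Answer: 0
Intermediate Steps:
r(L) = 0 (r(L) = (0*L)/2 = (1/2)*0 = 0)
r(6)*(28 + 45) = 0*(28 + 45) = 0*73 = 0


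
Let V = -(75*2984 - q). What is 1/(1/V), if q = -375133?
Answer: -598933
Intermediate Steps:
V = -598933 (V = -(75*2984 - 1*(-375133)) = -(223800 + 375133) = -1*598933 = -598933)
1/(1/V) = 1/(1/(-598933)) = 1/(-1/598933) = -598933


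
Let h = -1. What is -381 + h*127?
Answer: -508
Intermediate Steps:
-381 + h*127 = -381 - 1*127 = -381 - 127 = -508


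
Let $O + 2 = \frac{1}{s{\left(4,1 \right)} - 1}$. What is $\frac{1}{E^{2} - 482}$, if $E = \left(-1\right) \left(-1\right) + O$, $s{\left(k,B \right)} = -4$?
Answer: $- \frac{25}{12014} \approx -0.0020809$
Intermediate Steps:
$O = - \frac{11}{5}$ ($O = -2 + \frac{1}{-4 - 1} = -2 + \frac{1}{-5} = -2 - \frac{1}{5} = - \frac{11}{5} \approx -2.2$)
$E = - \frac{6}{5}$ ($E = \left(-1\right) \left(-1\right) - \frac{11}{5} = 1 - \frac{11}{5} = - \frac{6}{5} \approx -1.2$)
$\frac{1}{E^{2} - 482} = \frac{1}{\left(- \frac{6}{5}\right)^{2} - 482} = \frac{1}{\frac{36}{25} - 482} = \frac{1}{- \frac{12014}{25}} = - \frac{25}{12014}$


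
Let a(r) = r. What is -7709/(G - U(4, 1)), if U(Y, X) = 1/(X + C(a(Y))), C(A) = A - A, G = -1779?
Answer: 7709/1780 ≈ 4.3309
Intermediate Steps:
C(A) = 0
U(Y, X) = 1/X (U(Y, X) = 1/(X + 0) = 1/X)
-7709/(G - U(4, 1)) = -7709/(-1779 - 1/1) = -7709/(-1779 - 1*1) = -7709/(-1779 - 1) = -7709/(-1780) = -7709*(-1/1780) = 7709/1780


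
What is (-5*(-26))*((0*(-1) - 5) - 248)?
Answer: -32890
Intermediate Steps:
(-5*(-26))*((0*(-1) - 5) - 248) = 130*((0 - 5) - 248) = 130*(-5 - 248) = 130*(-253) = -32890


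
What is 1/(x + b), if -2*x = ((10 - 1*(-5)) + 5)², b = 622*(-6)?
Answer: -1/3932 ≈ -0.00025432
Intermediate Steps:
b = -3732
x = -200 (x = -((10 - 1*(-5)) + 5)²/2 = -((10 + 5) + 5)²/2 = -(15 + 5)²/2 = -½*20² = -½*400 = -200)
1/(x + b) = 1/(-200 - 3732) = 1/(-3932) = -1/3932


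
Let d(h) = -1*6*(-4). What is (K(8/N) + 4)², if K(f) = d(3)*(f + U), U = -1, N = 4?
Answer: 784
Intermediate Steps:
d(h) = 24 (d(h) = -6*(-4) = 24)
K(f) = -24 + 24*f (K(f) = 24*(f - 1) = 24*(-1 + f) = -24 + 24*f)
(K(8/N) + 4)² = ((-24 + 24*(8/4)) + 4)² = ((-24 + 24*(8*(¼))) + 4)² = ((-24 + 24*2) + 4)² = ((-24 + 48) + 4)² = (24 + 4)² = 28² = 784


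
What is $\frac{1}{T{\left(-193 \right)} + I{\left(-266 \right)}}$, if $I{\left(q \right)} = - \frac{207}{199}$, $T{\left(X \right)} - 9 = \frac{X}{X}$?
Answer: $\frac{199}{1783} \approx 0.11161$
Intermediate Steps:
$T{\left(X \right)} = 10$ ($T{\left(X \right)} = 9 + \frac{X}{X} = 9 + 1 = 10$)
$I{\left(q \right)} = - \frac{207}{199}$ ($I{\left(q \right)} = \left(-207\right) \frac{1}{199} = - \frac{207}{199}$)
$\frac{1}{T{\left(-193 \right)} + I{\left(-266 \right)}} = \frac{1}{10 - \frac{207}{199}} = \frac{1}{\frac{1783}{199}} = \frac{199}{1783}$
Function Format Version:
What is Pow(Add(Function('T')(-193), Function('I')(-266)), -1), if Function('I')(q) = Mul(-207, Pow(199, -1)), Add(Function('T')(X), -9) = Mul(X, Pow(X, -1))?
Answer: Rational(199, 1783) ≈ 0.11161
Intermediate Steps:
Function('T')(X) = 10 (Function('T')(X) = Add(9, Mul(X, Pow(X, -1))) = Add(9, 1) = 10)
Function('I')(q) = Rational(-207, 199) (Function('I')(q) = Mul(-207, Rational(1, 199)) = Rational(-207, 199))
Pow(Add(Function('T')(-193), Function('I')(-266)), -1) = Pow(Add(10, Rational(-207, 199)), -1) = Pow(Rational(1783, 199), -1) = Rational(199, 1783)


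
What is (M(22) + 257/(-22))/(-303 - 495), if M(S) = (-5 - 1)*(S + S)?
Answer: 6065/17556 ≈ 0.34547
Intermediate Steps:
M(S) = -12*S
(M(22) + 257/(-22))/(-303 - 495) = (-12*22 + 257/(-22))/(-303 - 495) = (-264 + 257*(-1/22))/(-798) = (-264 - 257/22)*(-1/798) = -6065/22*(-1/798) = 6065/17556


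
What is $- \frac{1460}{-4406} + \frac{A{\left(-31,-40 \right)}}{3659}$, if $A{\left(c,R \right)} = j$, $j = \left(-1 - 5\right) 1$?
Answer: $\frac{2657852}{8060777} \approx 0.32973$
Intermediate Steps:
$j = -6$ ($j = \left(-6\right) 1 = -6$)
$A{\left(c,R \right)} = -6$
$- \frac{1460}{-4406} + \frac{A{\left(-31,-40 \right)}}{3659} = - \frac{1460}{-4406} - \frac{6}{3659} = \left(-1460\right) \left(- \frac{1}{4406}\right) - \frac{6}{3659} = \frac{730}{2203} - \frac{6}{3659} = \frac{2657852}{8060777}$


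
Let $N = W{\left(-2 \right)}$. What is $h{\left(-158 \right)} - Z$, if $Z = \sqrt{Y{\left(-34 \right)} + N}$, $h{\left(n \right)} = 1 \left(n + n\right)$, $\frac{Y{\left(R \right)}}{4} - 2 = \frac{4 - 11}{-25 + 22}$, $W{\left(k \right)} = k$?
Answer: $-316 - \frac{\sqrt{138}}{3} \approx -319.92$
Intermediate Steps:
$N = -2$
$Y{\left(R \right)} = \frac{52}{3}$ ($Y{\left(R \right)} = 8 + 4 \frac{4 - 11}{-25 + 22} = 8 + 4 \left(- \frac{7}{-3}\right) = 8 + 4 \left(\left(-7\right) \left(- \frac{1}{3}\right)\right) = 8 + 4 \cdot \frac{7}{3} = 8 + \frac{28}{3} = \frac{52}{3}$)
$h{\left(n \right)} = 2 n$ ($h{\left(n \right)} = 1 \cdot 2 n = 2 n$)
$Z = \frac{\sqrt{138}}{3}$ ($Z = \sqrt{\frac{52}{3} - 2} = \sqrt{\frac{46}{3}} = \frac{\sqrt{138}}{3} \approx 3.9158$)
$h{\left(-158 \right)} - Z = 2 \left(-158\right) - \frac{\sqrt{138}}{3} = -316 - \frac{\sqrt{138}}{3}$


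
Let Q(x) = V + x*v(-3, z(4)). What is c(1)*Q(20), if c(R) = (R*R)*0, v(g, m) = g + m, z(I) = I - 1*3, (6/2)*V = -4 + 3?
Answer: 0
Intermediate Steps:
V = -1/3 (V = (-4 + 3)/3 = (1/3)*(-1) = -1/3 ≈ -0.33333)
z(I) = -3 + I (z(I) = I - 3 = -3 + I)
Q(x) = -1/3 - 2*x (Q(x) = -1/3 + x*(-3 + (-3 + 4)) = -1/3 + x*(-3 + 1) = -1/3 + x*(-2) = -1/3 - 2*x)
c(R) = 0 (c(R) = R**2*0 = 0)
c(1)*Q(20) = 0*(-1/3 - 2*20) = 0*(-1/3 - 40) = 0*(-121/3) = 0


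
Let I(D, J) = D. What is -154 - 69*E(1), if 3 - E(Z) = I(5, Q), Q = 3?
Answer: -16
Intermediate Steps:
E(Z) = -2 (E(Z) = 3 - 1*5 = 3 - 5 = -2)
-154 - 69*E(1) = -154 - 69*(-2) = -154 + 138 = -16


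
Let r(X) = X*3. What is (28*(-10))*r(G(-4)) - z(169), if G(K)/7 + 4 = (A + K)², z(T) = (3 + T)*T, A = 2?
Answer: -29068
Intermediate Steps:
z(T) = T*(3 + T)
G(K) = -28 + 7*(2 + K)²
r(X) = 3*X
(28*(-10))*r(G(-4)) - z(169) = (28*(-10))*(3*(7*(-4)*(4 - 4))) - 169*(3 + 169) = -840*7*(-4)*0 - 169*172 = -840*0 - 1*29068 = -280*0 - 29068 = 0 - 29068 = -29068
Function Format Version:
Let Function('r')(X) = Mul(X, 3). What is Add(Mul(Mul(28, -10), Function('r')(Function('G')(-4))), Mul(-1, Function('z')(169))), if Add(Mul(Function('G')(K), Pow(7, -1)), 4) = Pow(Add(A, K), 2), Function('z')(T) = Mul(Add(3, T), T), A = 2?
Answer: -29068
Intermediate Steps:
Function('z')(T) = Mul(T, Add(3, T))
Function('G')(K) = Add(-28, Mul(7, Pow(Add(2, K), 2)))
Function('r')(X) = Mul(3, X)
Add(Mul(Mul(28, -10), Function('r')(Function('G')(-4))), Mul(-1, Function('z')(169))) = Add(Mul(Mul(28, -10), Mul(3, Mul(7, -4, Add(4, -4)))), Mul(-1, Mul(169, Add(3, 169)))) = Add(Mul(-280, Mul(3, Mul(7, -4, 0))), Mul(-1, Mul(169, 172))) = Add(Mul(-280, Mul(3, 0)), Mul(-1, 29068)) = Add(Mul(-280, 0), -29068) = Add(0, -29068) = -29068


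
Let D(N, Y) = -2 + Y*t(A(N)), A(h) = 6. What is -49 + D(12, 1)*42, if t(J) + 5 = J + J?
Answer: 161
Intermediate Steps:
t(J) = -5 + 2*J (t(J) = -5 + (J + J) = -5 + 2*J)
D(N, Y) = -2 + 7*Y (D(N, Y) = -2 + Y*(-5 + 2*6) = -2 + Y*(-5 + 12) = -2 + Y*7 = -2 + 7*Y)
-49 + D(12, 1)*42 = -49 + (-2 + 7*1)*42 = -49 + (-2 + 7)*42 = -49 + 5*42 = -49 + 210 = 161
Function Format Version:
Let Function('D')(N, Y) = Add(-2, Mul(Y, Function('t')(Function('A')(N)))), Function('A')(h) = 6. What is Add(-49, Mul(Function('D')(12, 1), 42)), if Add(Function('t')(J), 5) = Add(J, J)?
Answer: 161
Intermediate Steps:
Function('t')(J) = Add(-5, Mul(2, J)) (Function('t')(J) = Add(-5, Add(J, J)) = Add(-5, Mul(2, J)))
Function('D')(N, Y) = Add(-2, Mul(7, Y)) (Function('D')(N, Y) = Add(-2, Mul(Y, Add(-5, Mul(2, 6)))) = Add(-2, Mul(Y, Add(-5, 12))) = Add(-2, Mul(Y, 7)) = Add(-2, Mul(7, Y)))
Add(-49, Mul(Function('D')(12, 1), 42)) = Add(-49, Mul(Add(-2, Mul(7, 1)), 42)) = Add(-49, Mul(Add(-2, 7), 42)) = Add(-49, Mul(5, 42)) = Add(-49, 210) = 161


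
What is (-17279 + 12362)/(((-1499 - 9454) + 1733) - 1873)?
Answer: 4917/11093 ≈ 0.44325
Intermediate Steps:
(-17279 + 12362)/(((-1499 - 9454) + 1733) - 1873) = -4917/((-10953 + 1733) - 1873) = -4917/(-9220 - 1873) = -4917/(-11093) = -4917*(-1/11093) = 4917/11093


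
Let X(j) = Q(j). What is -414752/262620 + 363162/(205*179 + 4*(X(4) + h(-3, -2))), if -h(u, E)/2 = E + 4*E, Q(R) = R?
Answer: 20028615902/2415513105 ≈ 8.2917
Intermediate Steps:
X(j) = j
h(u, E) = -10*E (h(u, E) = -2*(E + 4*E) = -10*E)
-414752/262620 + 363162/(205*179 + 4*(X(4) + h(-3, -2))) = -414752/262620 + 363162/(205*179 + 4*(4 - 10*(-2))) = -414752*1/262620 + 363162/(36695 + 4*(4 + 20)) = -103688/65655 + 363162/(36695 + 4*24) = -103688/65655 + 363162/(36695 + 96) = -103688/65655 + 363162/36791 = 20028615902/2415513105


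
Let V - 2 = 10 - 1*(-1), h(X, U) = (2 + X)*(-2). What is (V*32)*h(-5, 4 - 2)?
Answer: 2496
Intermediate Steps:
h(X, U) = -4 - 2*X
V = 13 (V = 2 + (10 - 1*(-1)) = 2 + (10 + 1) = 2 + 11 = 13)
(V*32)*h(-5, 4 - 2) = (13*32)*(-4 - 2*(-5)) = 416*(-4 + 10) = 416*6 = 2496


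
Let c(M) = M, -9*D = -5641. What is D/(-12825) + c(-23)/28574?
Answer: -163840709/3298153950 ≈ -0.049676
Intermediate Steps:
D = 5641/9 (D = -1/9*(-5641) = 5641/9 ≈ 626.78)
D/(-12825) + c(-23)/28574 = (5641/9)/(-12825) - 23/28574 = (5641/9)*(-1/12825) - 23*1/28574 = -5641/115425 - 23/28574 = -163840709/3298153950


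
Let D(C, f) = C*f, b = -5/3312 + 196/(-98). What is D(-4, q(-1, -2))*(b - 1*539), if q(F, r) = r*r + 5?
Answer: 1791797/92 ≈ 19476.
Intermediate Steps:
q(F, r) = 5 + r**2 (q(F, r) = r**2 + 5 = 5 + r**2)
b = -6629/3312 (b = -5*1/3312 + 196*(-1/98) = -5/3312 - 2 = -6629/3312 ≈ -2.0015)
D(-4, q(-1, -2))*(b - 1*539) = (-4*(5 + (-2)**2))*(-6629/3312 - 1*539) = (-4*(5 + 4))*(-6629/3312 - 539) = -4*9*(-1791797/3312) = -36*(-1791797/3312) = 1791797/92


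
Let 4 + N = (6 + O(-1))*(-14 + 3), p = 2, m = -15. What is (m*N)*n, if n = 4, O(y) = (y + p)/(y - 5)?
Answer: 4090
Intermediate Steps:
O(y) = (2 + y)/(-5 + y) (O(y) = (y + 2)/(y - 5) = (2 + y)/(-5 + y))
N = -409/6 (N = -4 + (6 + (2 - 1)/(-5 - 1))*(-14 + 3) = -4 + (6 + 1/(-6))*(-11) = -4 + (6 - ⅙*1)*(-11) = -4 + (6 - ⅙)*(-11) = -4 + (35/6)*(-11) = -4 - 385/6 = -409/6 ≈ -68.167)
(m*N)*n = -15*(-409/6)*4 = (2045/2)*4 = 4090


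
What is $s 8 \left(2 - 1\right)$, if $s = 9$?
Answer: $72$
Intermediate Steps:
$s 8 \left(2 - 1\right) = 9 \cdot 8 \left(2 - 1\right) = 72 \left(2 - 1\right) = 72 \cdot 1 = 72$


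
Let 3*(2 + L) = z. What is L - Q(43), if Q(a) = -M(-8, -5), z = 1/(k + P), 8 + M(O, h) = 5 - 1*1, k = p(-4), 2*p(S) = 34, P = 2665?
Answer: -48275/8046 ≈ -5.9999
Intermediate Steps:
p(S) = 17 (p(S) = (½)*34 = 17)
k = 17
M(O, h) = -4 (M(O, h) = -8 + (5 - 1*1) = -8 + (5 - 1) = -8 + 4 = -4)
z = 1/2682 (z = 1/(17 + 2665) = 1/2682 ≈ 0.00037286)
L = -16091/8046 (L = -2 + (⅓)*(1/2682) = -2 + 1/8046 = -16091/8046 ≈ -1.9999)
Q(a) = 4 (Q(a) = -1*(-4) = 4)
L - Q(43) = -16091/8046 - 1*4 = -16091/8046 - 4 = -48275/8046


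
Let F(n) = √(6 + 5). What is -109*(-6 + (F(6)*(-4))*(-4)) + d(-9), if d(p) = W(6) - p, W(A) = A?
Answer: 669 - 1744*√11 ≈ -5115.2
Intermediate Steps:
F(n) = √11
d(p) = 6 - p
-109*(-6 + (F(6)*(-4))*(-4)) + d(-9) = -109*(-6 + (√11*(-4))*(-4)) + (6 - 1*(-9)) = -109*(-6 - 4*√11*(-4)) + (6 + 9) = -109*(-6 + 16*√11) + 15 = (654 - 1744*√11) + 15 = 669 - 1744*√11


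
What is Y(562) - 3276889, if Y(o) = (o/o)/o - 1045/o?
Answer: -920806331/281 ≈ -3.2769e+6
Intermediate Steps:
Y(o) = -1044/o (Y(o) = 1/o - 1045/o = -1044/o)
Y(562) - 3276889 = -1044/562 - 3276889 = -1044*1/562 - 3276889 = -522/281 - 3276889 = -920806331/281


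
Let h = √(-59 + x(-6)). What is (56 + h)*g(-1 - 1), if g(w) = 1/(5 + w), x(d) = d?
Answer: 56/3 + I*√65/3 ≈ 18.667 + 2.6874*I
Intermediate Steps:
h = I*√65 (h = √(-59 - 6) = √(-65) = I*√65 ≈ 8.0623*I)
(56 + h)*g(-1 - 1) = (56 + I*√65)/(5 + (-1 - 1)) = (56 + I*√65)/(5 - 2) = (56 + I*√65)/3 = (56 + I*√65)*(⅓) = 56/3 + I*√65/3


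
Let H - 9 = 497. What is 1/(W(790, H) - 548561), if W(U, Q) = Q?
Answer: -1/548055 ≈ -1.8246e-6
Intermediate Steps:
H = 506 (H = 9 + 497 = 506)
1/(W(790, H) - 548561) = 1/(506 - 548561) = 1/(-548055) = -1/548055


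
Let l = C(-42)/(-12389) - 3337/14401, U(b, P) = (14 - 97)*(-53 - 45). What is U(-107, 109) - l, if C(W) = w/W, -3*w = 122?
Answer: 91429426781458/11240081307 ≈ 8134.2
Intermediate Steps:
w = -122/3 (w = -⅓*122 = -122/3 ≈ -40.667)
C(W) = -122/(3*W)
U(b, P) = 8134 (U(b, P) = -83*(-98) = 8134)
l = -2605430320/11240081307 (l = -122/3/(-42)/(-12389) - 3337/14401 = -122/3*(-1/42)*(-1/12389) - 3337*1/14401 = (61/63)*(-1/12389) - 3337/14401 = -61/780507 - 3337/14401 = -2605430320/11240081307 ≈ -0.23180)
U(-107, 109) - l = 8134 - 1*(-2605430320/11240081307) = 8134 + 2605430320/11240081307 = 91429426781458/11240081307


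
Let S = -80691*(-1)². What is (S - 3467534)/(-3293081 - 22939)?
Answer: 709645/663204 ≈ 1.0700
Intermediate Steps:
S = -80691 (S = -80691*1 = -80691)
(S - 3467534)/(-3293081 - 22939) = (-80691 - 3467534)/(-3293081 - 22939) = -3548225/(-3316020) = -3548225*(-1/3316020) = 709645/663204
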